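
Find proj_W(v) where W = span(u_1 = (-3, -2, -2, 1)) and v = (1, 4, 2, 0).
proj_W(v) = (5/2, 5/3, 5/3, -5/6)

Set up U = [u_1 | ... | u_1] ∈ R^(4×1). The projector onto W = col(U) is P = U (U^T U)^(-1) U^T.
Compute U^T U =
  [18],
and U^T v = (-15).
Solve U^T U · c = U^T v for the coefficients: c = (-5/6). The projection is proj_W(v) = U c.
Check: (v - proj_W(v)) · u_1 = 0  (should be 0).
Result: proj_W(v) = (5/2, 5/3, 5/3, -5/6).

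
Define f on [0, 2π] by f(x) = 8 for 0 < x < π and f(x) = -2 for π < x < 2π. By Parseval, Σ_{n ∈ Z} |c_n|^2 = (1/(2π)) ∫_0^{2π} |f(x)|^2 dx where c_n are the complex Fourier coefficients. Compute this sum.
Σ |c_n|^2 = 34

Parseval equates the L^2 energy of f (normalised by 1/(2π)) with the ℓ^2 sum of its Fourier coefficients: (1/(2π)) ∫_0^{2π} |f|^2 = Σ |c_n|^2.
Compute the left side: (1/(2π)) [∫_0^π 8^2 dx + ∫_π^{2π} (-2)^2 dx] = (1/(2π)) · (64π + 4π) = (64 + 4)/2 = 34.
So Σ_{n ∈ Z} |c_n|^2 = 34.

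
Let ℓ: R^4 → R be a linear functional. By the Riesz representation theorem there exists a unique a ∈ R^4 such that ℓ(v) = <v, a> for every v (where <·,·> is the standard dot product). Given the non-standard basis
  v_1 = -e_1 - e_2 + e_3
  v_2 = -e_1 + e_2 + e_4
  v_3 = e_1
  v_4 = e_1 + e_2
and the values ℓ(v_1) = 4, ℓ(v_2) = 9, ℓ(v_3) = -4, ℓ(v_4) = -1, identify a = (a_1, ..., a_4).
a = (-4, 3, 3, 2)

Write a = (a_1, ..., a_4) in the standard basis. For each basis vector v_i, ℓ(v_i) = <v_i, a> is a linear equation in the a_j's. Collect the n equations into a matrix system V a = ℓ, where row i of V is v_i (expressed in the standard basis). Since V is invertible (lower-triangular with 1s on the diagonal, up to permutation), solve by back-substitution:
  V =
[[-1, -1, 1, 0],
 [-1, 1, 0, 1],
 [1, 0, 0, 0],
 [1, 1, 0, 0]]
  V a = (4, 9, -4, -1)
Solving gives a = (-4, 3, 3, 2).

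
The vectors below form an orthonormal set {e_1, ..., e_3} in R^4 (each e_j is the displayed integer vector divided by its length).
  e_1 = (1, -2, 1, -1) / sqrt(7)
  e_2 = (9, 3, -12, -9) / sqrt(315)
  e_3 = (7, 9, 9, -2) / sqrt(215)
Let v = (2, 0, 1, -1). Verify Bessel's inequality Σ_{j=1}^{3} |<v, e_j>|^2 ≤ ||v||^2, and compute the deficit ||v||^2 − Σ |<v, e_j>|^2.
Σ |<v, e_j>|^2 = 254/43; ||v||^2 = 6; deficit = 4/43

Write each e_j = u_j / sqrt(<u_j, u_j>) where u_j is the displayed integer vector. Then <v, e_j> = <v, u_j> / sqrt(<u_j, u_j>), so |<v, e_j>|^2 = <v, u_j>^2 / <u_j, u_j>.
Coefficients: <v, e_1> = 4/sqrt(7), <v, e_2> = 15/sqrt(315), <v, e_3> = 25/sqrt(215).
Square and sum: Σ |<v, e_j>|^2 = 254/43.
Compute ||v||^2 = v·v = 6.
Deficit = 6 − 254/43 = 4/43 ≥ 0, confirming Bessel's inequality. (The deficit equals ||v − Σ <v,e_j> e_j||^2, the squared distance from v to span{e_j}.)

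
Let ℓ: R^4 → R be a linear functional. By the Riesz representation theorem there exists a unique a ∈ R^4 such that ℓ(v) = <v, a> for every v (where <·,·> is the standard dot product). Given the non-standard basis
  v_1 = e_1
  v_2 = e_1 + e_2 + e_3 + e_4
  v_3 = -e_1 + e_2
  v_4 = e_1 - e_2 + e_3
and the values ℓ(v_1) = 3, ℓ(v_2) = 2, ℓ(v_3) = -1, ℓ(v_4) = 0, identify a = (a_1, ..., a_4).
a = (3, 2, -1, -2)

Write a = (a_1, ..., a_4) in the standard basis. For each basis vector v_i, ℓ(v_i) = <v_i, a> is a linear equation in the a_j's. Collect the n equations into a matrix system V a = ℓ, where row i of V is v_i (expressed in the standard basis). Since V is invertible (lower-triangular with 1s on the diagonal, up to permutation), solve by back-substitution:
  V =
[[1, 0, 0, 0],
 [1, 1, 1, 1],
 [-1, 1, 0, 0],
 [1, -1, 1, 0]]
  V a = (3, 2, -1, 0)
Solving gives a = (3, 2, -1, -2).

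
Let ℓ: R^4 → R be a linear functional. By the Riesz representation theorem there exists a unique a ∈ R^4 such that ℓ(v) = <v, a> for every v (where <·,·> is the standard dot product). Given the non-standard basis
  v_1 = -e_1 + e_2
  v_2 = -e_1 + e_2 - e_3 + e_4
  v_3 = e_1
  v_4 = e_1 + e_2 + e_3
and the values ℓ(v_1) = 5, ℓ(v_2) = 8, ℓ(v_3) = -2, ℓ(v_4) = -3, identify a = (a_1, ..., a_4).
a = (-2, 3, -4, -1)

Write a = (a_1, ..., a_4) in the standard basis. For each basis vector v_i, ℓ(v_i) = <v_i, a> is a linear equation in the a_j's. Collect the n equations into a matrix system V a = ℓ, where row i of V is v_i (expressed in the standard basis). Since V is invertible (lower-triangular with 1s on the diagonal, up to permutation), solve by back-substitution:
  V =
[[-1, 1, 0, 0],
 [-1, 1, -1, 1],
 [1, 0, 0, 0],
 [1, 1, 1, 0]]
  V a = (5, 8, -2, -3)
Solving gives a = (-2, 3, -4, -1).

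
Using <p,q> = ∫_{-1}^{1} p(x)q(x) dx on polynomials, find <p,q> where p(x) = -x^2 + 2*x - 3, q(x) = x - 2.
<p,q> = 44/3

Expand the product: p(x)·q(x) = -x^3 + 4*x^2 - 7*x + 6.
∫_{-1}^{1} of each monomial x^k gives [2/(k+1) if k even, 0 if k odd]. Integrating term-by-term (or equivalently evaluating the antiderivative F(x) = -x^4/4 + 4*x^3/3 - 7*x^2/2 + 6*x at the endpoints):
  F(1) − F(−1) = 43/12 − (-133/12) = 44/3.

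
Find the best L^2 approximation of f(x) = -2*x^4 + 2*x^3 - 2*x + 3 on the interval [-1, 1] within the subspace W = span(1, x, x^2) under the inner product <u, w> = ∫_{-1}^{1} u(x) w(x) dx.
g(x) = -12*x^2/7 - 4*x/5 + 111/35

The best approximation g ∈ W is the orthogonal projection of f onto W. Writing g = a_0 + a_1 x + a_2 x^2, the coefficients solve the normal equations G · a = b where
  G_{ij} = <φ_i, φ_j> and b_i = <f, φ_i>, with φ_0 = 1, φ_1 = x, φ_2 = x^2.
G =
  [2, 0, 2/3]
  [0, 2/3, 0]
  [2/3, 0, 2/5],
b = (26/5, -8/15, 10/7).
Solving gives a_0 = 111/35, a_1 = -4/5, a_2 = -12/7, so
  g(x) = -12*x^2/7 - 4*x/5 + 111/35.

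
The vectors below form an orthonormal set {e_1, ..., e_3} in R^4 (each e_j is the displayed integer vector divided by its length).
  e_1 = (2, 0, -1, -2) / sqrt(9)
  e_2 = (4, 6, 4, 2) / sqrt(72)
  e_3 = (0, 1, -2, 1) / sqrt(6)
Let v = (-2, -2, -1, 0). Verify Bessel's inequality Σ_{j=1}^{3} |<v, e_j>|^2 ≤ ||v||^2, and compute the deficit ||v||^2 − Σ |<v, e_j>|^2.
Σ |<v, e_j>|^2 = 9; ||v||^2 = 9; deficit = 0

Write each e_j = u_j / sqrt(<u_j, u_j>) where u_j is the displayed integer vector. Then <v, e_j> = <v, u_j> / sqrt(<u_j, u_j>), so |<v, e_j>|^2 = <v, u_j>^2 / <u_j, u_j>.
Coefficients: <v, e_1> = -3/sqrt(9), <v, e_2> = -24/sqrt(72), <v, e_3> = 0/sqrt(6).
Square and sum: Σ |<v, e_j>|^2 = 9.
Compute ||v||^2 = v·v = 9.
Deficit = 9 − 9 = 0 ≥ 0, confirming Bessel's inequality. (The deficit equals ||v − Σ <v,e_j> e_j||^2, the squared distance from v to span{e_j}.)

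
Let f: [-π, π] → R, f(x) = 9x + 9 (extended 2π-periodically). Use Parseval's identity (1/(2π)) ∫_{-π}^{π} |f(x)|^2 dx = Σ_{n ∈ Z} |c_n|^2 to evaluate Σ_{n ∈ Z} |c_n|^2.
Σ |c_n|^2 = 27π^2 + 81

Expand and integrate term by term over [-π, π]:
  ∫ (9x)^2 dx = 81·(2π^3/3); ∫ 2·9·(9)·x dx = 0 (odd integrand); ∫ 9^2 dx = 81·2π.
So (1/(2π)) ∫_{-π}^{π} (9x + 9)^2 dx = 81π^2/3 + 81 = 27π^2 + 81.
Parseval ⇒ Σ |c_n|^2 = 27π^2 + 81.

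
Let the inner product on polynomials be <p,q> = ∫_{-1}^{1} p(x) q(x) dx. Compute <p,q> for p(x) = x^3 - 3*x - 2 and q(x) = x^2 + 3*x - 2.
<p,q> = 28/15

Expand the product: p(x)·q(x) = x^5 + 3*x^4 - 5*x^3 - 11*x^2 + 4.
∫_{-1}^{1} of each monomial x^k gives [2/(k+1) if k even, 0 if k odd]. Integrating term-by-term (or equivalently evaluating the antiderivative F(x) = x^6/6 + 3*x^5/5 - 5*x^4/4 - 11*x^3/3 + 4*x at the endpoints):
  F(1) − F(−1) = -3/20 − (-121/60) = 28/15.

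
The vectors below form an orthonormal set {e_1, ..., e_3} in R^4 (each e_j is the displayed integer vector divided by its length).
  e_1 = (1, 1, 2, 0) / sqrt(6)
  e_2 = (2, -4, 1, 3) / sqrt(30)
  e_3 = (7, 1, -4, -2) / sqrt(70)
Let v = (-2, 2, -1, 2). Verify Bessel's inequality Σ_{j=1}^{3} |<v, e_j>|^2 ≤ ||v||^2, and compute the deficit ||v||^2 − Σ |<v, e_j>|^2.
Σ |<v, e_j>|^2 = 61/14; ||v||^2 = 13; deficit = 121/14

Write each e_j = u_j / sqrt(<u_j, u_j>) where u_j is the displayed integer vector. Then <v, e_j> = <v, u_j> / sqrt(<u_j, u_j>), so |<v, e_j>|^2 = <v, u_j>^2 / <u_j, u_j>.
Coefficients: <v, e_1> = -2/sqrt(6), <v, e_2> = -7/sqrt(30), <v, e_3> = -12/sqrt(70).
Square and sum: Σ |<v, e_j>|^2 = 61/14.
Compute ||v||^2 = v·v = 13.
Deficit = 13 − 61/14 = 121/14 ≥ 0, confirming Bessel's inequality. (The deficit equals ||v − Σ <v,e_j> e_j||^2, the squared distance from v to span{e_j}.)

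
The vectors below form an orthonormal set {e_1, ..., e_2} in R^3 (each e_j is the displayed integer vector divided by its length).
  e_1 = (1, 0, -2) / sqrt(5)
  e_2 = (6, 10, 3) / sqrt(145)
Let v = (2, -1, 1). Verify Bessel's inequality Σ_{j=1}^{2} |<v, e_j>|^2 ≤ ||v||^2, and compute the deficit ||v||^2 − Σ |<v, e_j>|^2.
Σ |<v, e_j>|^2 = 5/29; ||v||^2 = 6; deficit = 169/29

Write each e_j = u_j / sqrt(<u_j, u_j>) where u_j is the displayed integer vector. Then <v, e_j> = <v, u_j> / sqrt(<u_j, u_j>), so |<v, e_j>|^2 = <v, u_j>^2 / <u_j, u_j>.
Coefficients: <v, e_1> = 0/sqrt(5), <v, e_2> = 5/sqrt(145).
Square and sum: Σ |<v, e_j>|^2 = 5/29.
Compute ||v||^2 = v·v = 6.
Deficit = 6 − 5/29 = 169/29 ≥ 0, confirming Bessel's inequality. (The deficit equals ||v − Σ <v,e_j> e_j||^2, the squared distance from v to span{e_j}.)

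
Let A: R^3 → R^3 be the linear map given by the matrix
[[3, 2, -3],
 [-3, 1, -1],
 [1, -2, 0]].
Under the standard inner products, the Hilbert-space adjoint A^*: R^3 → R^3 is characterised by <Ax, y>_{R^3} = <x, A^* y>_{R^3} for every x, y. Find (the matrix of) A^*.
A^* = A^T =
[[3, -3, 1],
 [2, 1, -2],
 [-3, -1, 0]]

For real matrices with standard dot products, the defining identity <Ax, y> = <x, A^* y> gives (Ax)^T y = x^T (A^*) y, i.e. x^T A^T y = x^T (A^*) y. Since this holds for all x, y, we must have A^* = A^T. Therefore
A^* =
[[3, -3, 1],
 [2, 1, -2],
 [-3, -1, 0]].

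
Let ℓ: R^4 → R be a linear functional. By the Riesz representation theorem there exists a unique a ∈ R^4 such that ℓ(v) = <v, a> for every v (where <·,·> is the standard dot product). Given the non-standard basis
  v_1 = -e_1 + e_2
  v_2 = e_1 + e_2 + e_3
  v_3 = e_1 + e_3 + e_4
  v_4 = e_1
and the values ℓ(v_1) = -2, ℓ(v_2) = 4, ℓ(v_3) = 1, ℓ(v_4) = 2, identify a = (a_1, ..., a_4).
a = (2, 0, 2, -3)

Write a = (a_1, ..., a_4) in the standard basis. For each basis vector v_i, ℓ(v_i) = <v_i, a> is a linear equation in the a_j's. Collect the n equations into a matrix system V a = ℓ, where row i of V is v_i (expressed in the standard basis). Since V is invertible (lower-triangular with 1s on the diagonal, up to permutation), solve by back-substitution:
  V =
[[-1, 1, 0, 0],
 [1, 1, 1, 0],
 [1, 0, 1, 1],
 [1, 0, 0, 0]]
  V a = (-2, 4, 1, 2)
Solving gives a = (2, 0, 2, -3).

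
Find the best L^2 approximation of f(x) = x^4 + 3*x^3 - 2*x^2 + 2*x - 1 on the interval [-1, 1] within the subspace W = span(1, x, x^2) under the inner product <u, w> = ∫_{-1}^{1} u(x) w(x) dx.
g(x) = -8*x^2/7 + 19*x/5 - 38/35

The best approximation g ∈ W is the orthogonal projection of f onto W. Writing g = a_0 + a_1 x + a_2 x^2, the coefficients solve the normal equations G · a = b where
  G_{ij} = <φ_i, φ_j> and b_i = <f, φ_i>, with φ_0 = 1, φ_1 = x, φ_2 = x^2.
G =
  [2, 0, 2/3]
  [0, 2/3, 0]
  [2/3, 0, 2/5],
b = (-44/15, 38/15, -124/105).
Solving gives a_0 = -38/35, a_1 = 19/5, a_2 = -8/7, so
  g(x) = -8*x^2/7 + 19*x/5 - 38/35.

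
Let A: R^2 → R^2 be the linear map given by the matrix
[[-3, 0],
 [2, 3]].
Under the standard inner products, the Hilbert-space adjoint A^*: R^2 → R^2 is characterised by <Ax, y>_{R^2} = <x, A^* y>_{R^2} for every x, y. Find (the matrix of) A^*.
A^* = A^T =
[[-3, 2],
 [0, 3]]

For real matrices with standard dot products, the defining identity <Ax, y> = <x, A^* y> gives (Ax)^T y = x^T (A^*) y, i.e. x^T A^T y = x^T (A^*) y. Since this holds for all x, y, we must have A^* = A^T. Therefore
A^* =
[[-3, 2],
 [0, 3]].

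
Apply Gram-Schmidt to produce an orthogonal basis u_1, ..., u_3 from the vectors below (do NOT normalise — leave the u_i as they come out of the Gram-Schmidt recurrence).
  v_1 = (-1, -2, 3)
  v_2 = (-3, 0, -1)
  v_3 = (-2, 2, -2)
Orthogonal basis:
  u_1 = (-1, -2, 3)
  u_2 = (-3, 0, -1)
  u_3 = (-6/35, 6/7, 18/35)

Apply the Gram-Schmidt recurrence
  u_1 = v_1
  u_i = v_i − Σ_{j<i} ((v_i · u_j) / (u_j · u_j)) · u_j.

Step by step this gives:
  u_1 = (-1, -2, 3)
  u_2 = (-3, 0, -1)
  u_3 = (-6/35, 6/7, 18/35)

Orthogonality check:
  u_2 · u_1 = 0 (should be 0)
  u_3 · u_1 = 0 (should be 0)
  u_3 · u_2 = 0 (should be 0)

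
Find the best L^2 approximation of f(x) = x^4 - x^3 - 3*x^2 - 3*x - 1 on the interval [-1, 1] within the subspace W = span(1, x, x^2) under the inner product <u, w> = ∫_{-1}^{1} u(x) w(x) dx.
g(x) = -15*x^2/7 - 18*x/5 - 38/35

The best approximation g ∈ W is the orthogonal projection of f onto W. Writing g = a_0 + a_1 x + a_2 x^2, the coefficients solve the normal equations G · a = b where
  G_{ij} = <φ_i, φ_j> and b_i = <f, φ_i>, with φ_0 = 1, φ_1 = x, φ_2 = x^2.
G =
  [2, 0, 2/3]
  [0, 2/3, 0]
  [2/3, 0, 2/5],
b = (-18/5, -12/5, -166/105).
Solving gives a_0 = -38/35, a_1 = -18/5, a_2 = -15/7, so
  g(x) = -15*x^2/7 - 18*x/5 - 38/35.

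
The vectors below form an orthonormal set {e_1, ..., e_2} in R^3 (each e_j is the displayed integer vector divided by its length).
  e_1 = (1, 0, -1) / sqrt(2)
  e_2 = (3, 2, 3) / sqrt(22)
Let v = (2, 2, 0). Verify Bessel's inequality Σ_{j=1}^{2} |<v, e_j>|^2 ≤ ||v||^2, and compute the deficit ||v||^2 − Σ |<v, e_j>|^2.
Σ |<v, e_j>|^2 = 72/11; ||v||^2 = 8; deficit = 16/11

Write each e_j = u_j / sqrt(<u_j, u_j>) where u_j is the displayed integer vector. Then <v, e_j> = <v, u_j> / sqrt(<u_j, u_j>), so |<v, e_j>|^2 = <v, u_j>^2 / <u_j, u_j>.
Coefficients: <v, e_1> = 2/sqrt(2), <v, e_2> = 10/sqrt(22).
Square and sum: Σ |<v, e_j>|^2 = 72/11.
Compute ||v||^2 = v·v = 8.
Deficit = 8 − 72/11 = 16/11 ≥ 0, confirming Bessel's inequality. (The deficit equals ||v − Σ <v,e_j> e_j||^2, the squared distance from v to span{e_j}.)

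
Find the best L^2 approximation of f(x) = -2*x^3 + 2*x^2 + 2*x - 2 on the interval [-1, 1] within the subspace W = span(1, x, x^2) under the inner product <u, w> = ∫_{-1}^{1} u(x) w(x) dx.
g(x) = 2*x^2 + 4*x/5 - 2

The best approximation g ∈ W is the orthogonal projection of f onto W. Writing g = a_0 + a_1 x + a_2 x^2, the coefficients solve the normal equations G · a = b where
  G_{ij} = <φ_i, φ_j> and b_i = <f, φ_i>, with φ_0 = 1, φ_1 = x, φ_2 = x^2.
G =
  [2, 0, 2/3]
  [0, 2/3, 0]
  [2/3, 0, 2/5],
b = (-8/3, 8/15, -8/15).
Solving gives a_0 = -2, a_1 = 4/5, a_2 = 2, so
  g(x) = 2*x^2 + 4*x/5 - 2.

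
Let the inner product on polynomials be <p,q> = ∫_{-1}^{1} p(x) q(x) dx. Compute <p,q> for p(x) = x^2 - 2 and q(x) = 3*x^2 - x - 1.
<p,q> = 8/15

Expand the product: p(x)·q(x) = 3*x^4 - x^3 - 7*x^2 + 2*x + 2.
∫_{-1}^{1} of each monomial x^k gives [2/(k+1) if k even, 0 if k odd]. Integrating term-by-term (or equivalently evaluating the antiderivative F(x) = 3*x^5/5 - x^4/4 - 7*x^3/3 + x^2 + 2*x at the endpoints):
  F(1) − F(−1) = 61/60 − (29/60) = 8/15.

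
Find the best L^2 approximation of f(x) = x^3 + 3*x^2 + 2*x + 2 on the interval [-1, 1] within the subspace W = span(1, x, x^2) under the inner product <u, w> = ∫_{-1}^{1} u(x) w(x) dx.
g(x) = 3*x^2 + 13*x/5 + 2

The best approximation g ∈ W is the orthogonal projection of f onto W. Writing g = a_0 + a_1 x + a_2 x^2, the coefficients solve the normal equations G · a = b where
  G_{ij} = <φ_i, φ_j> and b_i = <f, φ_i>, with φ_0 = 1, φ_1 = x, φ_2 = x^2.
G =
  [2, 0, 2/3]
  [0, 2/3, 0]
  [2/3, 0, 2/5],
b = (6, 26/15, 38/15).
Solving gives a_0 = 2, a_1 = 13/5, a_2 = 3, so
  g(x) = 3*x^2 + 13*x/5 + 2.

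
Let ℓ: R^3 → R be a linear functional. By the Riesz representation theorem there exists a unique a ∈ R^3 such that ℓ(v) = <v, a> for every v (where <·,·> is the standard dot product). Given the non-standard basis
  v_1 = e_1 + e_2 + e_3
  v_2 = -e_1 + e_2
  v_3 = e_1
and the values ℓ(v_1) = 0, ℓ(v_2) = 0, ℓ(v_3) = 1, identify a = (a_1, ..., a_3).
a = (1, 1, -2)

Write a = (a_1, ..., a_3) in the standard basis. For each basis vector v_i, ℓ(v_i) = <v_i, a> is a linear equation in the a_j's. Collect the n equations into a matrix system V a = ℓ, where row i of V is v_i (expressed in the standard basis). Since V is invertible (lower-triangular with 1s on the diagonal, up to permutation), solve by back-substitution:
  V =
[[1, 1, 1],
 [-1, 1, 0],
 [1, 0, 0]]
  V a = (0, 0, 1)
Solving gives a = (1, 1, -2).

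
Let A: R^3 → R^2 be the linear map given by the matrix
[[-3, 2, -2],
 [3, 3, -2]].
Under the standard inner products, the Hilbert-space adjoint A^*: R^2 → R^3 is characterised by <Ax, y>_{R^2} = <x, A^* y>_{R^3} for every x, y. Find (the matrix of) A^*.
A^* = A^T =
[[-3, 3],
 [2, 3],
 [-2, -2]]

For real matrices with standard dot products, the defining identity <Ax, y> = <x, A^* y> gives (Ax)^T y = x^T (A^*) y, i.e. x^T A^T y = x^T (A^*) y. Since this holds for all x, y, we must have A^* = A^T. Therefore
A^* =
[[-3, 3],
 [2, 3],
 [-2, -2]].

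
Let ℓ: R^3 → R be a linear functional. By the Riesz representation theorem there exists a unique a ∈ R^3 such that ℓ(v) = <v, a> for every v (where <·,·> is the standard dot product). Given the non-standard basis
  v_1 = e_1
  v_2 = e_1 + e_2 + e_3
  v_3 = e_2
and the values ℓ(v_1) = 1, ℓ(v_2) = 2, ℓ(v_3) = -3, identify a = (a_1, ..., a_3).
a = (1, -3, 4)

Write a = (a_1, ..., a_3) in the standard basis. For each basis vector v_i, ℓ(v_i) = <v_i, a> is a linear equation in the a_j's. Collect the n equations into a matrix system V a = ℓ, where row i of V is v_i (expressed in the standard basis). Since V is invertible (lower-triangular with 1s on the diagonal, up to permutation), solve by back-substitution:
  V =
[[1, 0, 0],
 [1, 1, 1],
 [0, 1, 0]]
  V a = (1, 2, -3)
Solving gives a = (1, -3, 4).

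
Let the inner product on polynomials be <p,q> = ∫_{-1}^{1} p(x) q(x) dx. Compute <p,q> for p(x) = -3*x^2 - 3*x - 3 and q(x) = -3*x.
<p,q> = 6

Expand the product: p(x)·q(x) = 9*x^3 + 9*x^2 + 9*x.
∫_{-1}^{1} of each monomial x^k gives [2/(k+1) if k even, 0 if k odd]. Integrating term-by-term (or equivalently evaluating the antiderivative F(x) = 9*x^4/4 + 3*x^3 + 9*x^2/2 at the endpoints):
  F(1) − F(−1) = 39/4 − (15/4) = 6.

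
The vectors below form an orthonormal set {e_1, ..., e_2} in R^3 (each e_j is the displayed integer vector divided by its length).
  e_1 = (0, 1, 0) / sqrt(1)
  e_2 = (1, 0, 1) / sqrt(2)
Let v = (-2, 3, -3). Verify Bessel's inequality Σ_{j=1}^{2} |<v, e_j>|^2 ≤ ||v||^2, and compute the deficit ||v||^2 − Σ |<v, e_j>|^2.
Σ |<v, e_j>|^2 = 43/2; ||v||^2 = 22; deficit = 1/2

Write each e_j = u_j / sqrt(<u_j, u_j>) where u_j is the displayed integer vector. Then <v, e_j> = <v, u_j> / sqrt(<u_j, u_j>), so |<v, e_j>|^2 = <v, u_j>^2 / <u_j, u_j>.
Coefficients: <v, e_1> = 3/sqrt(1), <v, e_2> = -5/sqrt(2).
Square and sum: Σ |<v, e_j>|^2 = 43/2.
Compute ||v||^2 = v·v = 22.
Deficit = 22 − 43/2 = 1/2 ≥ 0, confirming Bessel's inequality. (The deficit equals ||v − Σ <v,e_j> e_j||^2, the squared distance from v to span{e_j}.)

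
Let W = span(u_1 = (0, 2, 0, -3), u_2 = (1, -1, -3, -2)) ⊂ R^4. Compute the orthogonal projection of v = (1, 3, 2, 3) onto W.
proj_W(v) = (-170/179, 192/179, 510/179, 307/179)

Set up U = [u_1 | ... | u_2] ∈ R^(4×2). The projector onto W = col(U) is P = U (U^T U)^(-1) U^T.
Compute U^T U =
  [13, 4]
  [4, 15],
and U^T v = (-3, -14).
Solve U^T U · c = U^T v for the coefficients: c = (11/179, -170/179). The projection is proj_W(v) = U c.
Check: (v - proj_W(v)) · u_1 = 0  (should be 0).
Check: (v - proj_W(v)) · u_2 = 0  (should be 0).
Result: proj_W(v) = (-170/179, 192/179, 510/179, 307/179).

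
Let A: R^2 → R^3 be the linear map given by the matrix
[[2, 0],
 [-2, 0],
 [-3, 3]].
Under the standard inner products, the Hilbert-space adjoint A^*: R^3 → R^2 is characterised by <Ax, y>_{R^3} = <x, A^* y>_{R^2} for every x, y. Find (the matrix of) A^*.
A^* = A^T =
[[2, -2, -3],
 [0, 0, 3]]

For real matrices with standard dot products, the defining identity <Ax, y> = <x, A^* y> gives (Ax)^T y = x^T (A^*) y, i.e. x^T A^T y = x^T (A^*) y. Since this holds for all x, y, we must have A^* = A^T. Therefore
A^* =
[[2, -2, -3],
 [0, 0, 3]].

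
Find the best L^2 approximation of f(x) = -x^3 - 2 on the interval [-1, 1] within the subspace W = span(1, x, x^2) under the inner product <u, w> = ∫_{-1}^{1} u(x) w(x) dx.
g(x) = -3*x/5 - 2

The best approximation g ∈ W is the orthogonal projection of f onto W. Writing g = a_0 + a_1 x + a_2 x^2, the coefficients solve the normal equations G · a = b where
  G_{ij} = <φ_i, φ_j> and b_i = <f, φ_i>, with φ_0 = 1, φ_1 = x, φ_2 = x^2.
G =
  [2, 0, 2/3]
  [0, 2/3, 0]
  [2/3, 0, 2/5],
b = (-4, -2/5, -4/3).
Solving gives a_0 = -2, a_1 = -3/5, a_2 = 0, so
  g(x) = -3*x/5 - 2.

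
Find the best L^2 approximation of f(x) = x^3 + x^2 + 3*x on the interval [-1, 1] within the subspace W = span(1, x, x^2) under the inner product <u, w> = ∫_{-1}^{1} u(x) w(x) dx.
g(x) = x^2 + 18*x/5

The best approximation g ∈ W is the orthogonal projection of f onto W. Writing g = a_0 + a_1 x + a_2 x^2, the coefficients solve the normal equations G · a = b where
  G_{ij} = <φ_i, φ_j> and b_i = <f, φ_i>, with φ_0 = 1, φ_1 = x, φ_2 = x^2.
G =
  [2, 0, 2/3]
  [0, 2/3, 0]
  [2/3, 0, 2/5],
b = (2/3, 12/5, 2/5).
Solving gives a_0 = 0, a_1 = 18/5, a_2 = 1, so
  g(x) = x^2 + 18*x/5.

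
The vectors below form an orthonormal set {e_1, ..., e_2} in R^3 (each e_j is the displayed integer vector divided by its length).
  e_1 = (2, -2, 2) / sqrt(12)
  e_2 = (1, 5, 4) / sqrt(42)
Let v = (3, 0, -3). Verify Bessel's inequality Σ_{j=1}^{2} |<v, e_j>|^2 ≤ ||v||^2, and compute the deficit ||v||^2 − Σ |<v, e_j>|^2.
Σ |<v, e_j>|^2 = 27/14; ||v||^2 = 18; deficit = 225/14

Write each e_j = u_j / sqrt(<u_j, u_j>) where u_j is the displayed integer vector. Then <v, e_j> = <v, u_j> / sqrt(<u_j, u_j>), so |<v, e_j>|^2 = <v, u_j>^2 / <u_j, u_j>.
Coefficients: <v, e_1> = 0/sqrt(12), <v, e_2> = -9/sqrt(42).
Square and sum: Σ |<v, e_j>|^2 = 27/14.
Compute ||v||^2 = v·v = 18.
Deficit = 18 − 27/14 = 225/14 ≥ 0, confirming Bessel's inequality. (The deficit equals ||v − Σ <v,e_j> e_j||^2, the squared distance from v to span{e_j}.)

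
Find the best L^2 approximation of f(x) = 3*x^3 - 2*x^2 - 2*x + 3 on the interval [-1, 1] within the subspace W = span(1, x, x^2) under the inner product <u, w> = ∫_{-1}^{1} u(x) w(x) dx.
g(x) = -2*x^2 - x/5 + 3

The best approximation g ∈ W is the orthogonal projection of f onto W. Writing g = a_0 + a_1 x + a_2 x^2, the coefficients solve the normal equations G · a = b where
  G_{ij} = <φ_i, φ_j> and b_i = <f, φ_i>, with φ_0 = 1, φ_1 = x, φ_2 = x^2.
G =
  [2, 0, 2/3]
  [0, 2/3, 0]
  [2/3, 0, 2/5],
b = (14/3, -2/15, 6/5).
Solving gives a_0 = 3, a_1 = -1/5, a_2 = -2, so
  g(x) = -2*x^2 - x/5 + 3.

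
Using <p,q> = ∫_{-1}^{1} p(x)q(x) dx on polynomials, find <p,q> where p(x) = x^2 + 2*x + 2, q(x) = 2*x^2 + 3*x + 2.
<p,q> = 84/5

Expand the product: p(x)·q(x) = 2*x^4 + 7*x^3 + 12*x^2 + 10*x + 4.
∫_{-1}^{1} of each monomial x^k gives [2/(k+1) if k even, 0 if k odd]. Integrating term-by-term (or equivalently evaluating the antiderivative F(x) = 2*x^5/5 + 7*x^4/4 + 4*x^3 + 5*x^2 + 4*x at the endpoints):
  F(1) − F(−1) = 303/20 − (-33/20) = 84/5.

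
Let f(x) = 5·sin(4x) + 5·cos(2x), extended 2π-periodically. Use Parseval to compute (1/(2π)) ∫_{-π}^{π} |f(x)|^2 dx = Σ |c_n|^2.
Σ |c_n|^2 = 25

Expand |f|^2 and use orthogonality of {sin(nx), cos(mx)} on [-π, π]:
  ∫_{-π}^{π} sin(nx)^2 dx = π, ∫ cos(mx)^2 dx = π, and cross terms integrate to 0.
So ∫_{-π}^{π} f(x)^2 dx = 5^2 · π + 5^2 · π = (25 + 25)π.
Divide by 2π: (25 + 25)/2 = 25.
By Parseval, this equals Σ |c_n|^2.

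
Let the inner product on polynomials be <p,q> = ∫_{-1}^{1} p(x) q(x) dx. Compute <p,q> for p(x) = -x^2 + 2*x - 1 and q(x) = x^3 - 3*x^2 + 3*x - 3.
<p,q> = 16

Expand the product: p(x)·q(x) = -x^5 + 5*x^4 - 10*x^3 + 12*x^2 - 9*x + 3.
∫_{-1}^{1} of each monomial x^k gives [2/(k+1) if k even, 0 if k odd]. Integrating term-by-term (or equivalently evaluating the antiderivative F(x) = -x^6/6 + x^5 - 5*x^4/2 + 4*x^3 - 9*x^2/2 + 3*x at the endpoints):
  F(1) − F(−1) = 5/6 − (-91/6) = 16.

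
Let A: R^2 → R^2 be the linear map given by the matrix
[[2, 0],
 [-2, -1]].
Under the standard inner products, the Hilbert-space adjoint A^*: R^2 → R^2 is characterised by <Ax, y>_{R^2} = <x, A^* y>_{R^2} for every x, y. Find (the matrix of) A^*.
A^* = A^T =
[[2, -2],
 [0, -1]]

For real matrices with standard dot products, the defining identity <Ax, y> = <x, A^* y> gives (Ax)^T y = x^T (A^*) y, i.e. x^T A^T y = x^T (A^*) y. Since this holds for all x, y, we must have A^* = A^T. Therefore
A^* =
[[2, -2],
 [0, -1]].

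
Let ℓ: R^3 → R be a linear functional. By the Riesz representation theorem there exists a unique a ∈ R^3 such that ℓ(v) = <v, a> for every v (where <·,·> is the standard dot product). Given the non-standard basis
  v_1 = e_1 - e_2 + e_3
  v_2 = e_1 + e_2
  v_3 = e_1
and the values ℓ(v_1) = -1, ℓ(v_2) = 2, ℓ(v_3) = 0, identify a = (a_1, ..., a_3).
a = (0, 2, 1)

Write a = (a_1, ..., a_3) in the standard basis. For each basis vector v_i, ℓ(v_i) = <v_i, a> is a linear equation in the a_j's. Collect the n equations into a matrix system V a = ℓ, where row i of V is v_i (expressed in the standard basis). Since V is invertible (lower-triangular with 1s on the diagonal, up to permutation), solve by back-substitution:
  V =
[[1, -1, 1],
 [1, 1, 0],
 [1, 0, 0]]
  V a = (-1, 2, 0)
Solving gives a = (0, 2, 1).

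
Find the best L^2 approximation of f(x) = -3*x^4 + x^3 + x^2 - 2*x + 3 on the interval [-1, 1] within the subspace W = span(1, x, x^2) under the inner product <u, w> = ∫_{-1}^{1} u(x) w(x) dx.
g(x) = -11*x^2/7 - 7*x/5 + 114/35

The best approximation g ∈ W is the orthogonal projection of f onto W. Writing g = a_0 + a_1 x + a_2 x^2, the coefficients solve the normal equations G · a = b where
  G_{ij} = <φ_i, φ_j> and b_i = <f, φ_i>, with φ_0 = 1, φ_1 = x, φ_2 = x^2.
G =
  [2, 0, 2/3]
  [0, 2/3, 0]
  [2/3, 0, 2/5],
b = (82/15, -14/15, 54/35).
Solving gives a_0 = 114/35, a_1 = -7/5, a_2 = -11/7, so
  g(x) = -11*x^2/7 - 7*x/5 + 114/35.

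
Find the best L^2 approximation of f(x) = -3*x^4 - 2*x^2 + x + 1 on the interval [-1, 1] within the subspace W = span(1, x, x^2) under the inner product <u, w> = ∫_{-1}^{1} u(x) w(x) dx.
g(x) = -32*x^2/7 + x + 44/35

The best approximation g ∈ W is the orthogonal projection of f onto W. Writing g = a_0 + a_1 x + a_2 x^2, the coefficients solve the normal equations G · a = b where
  G_{ij} = <φ_i, φ_j> and b_i = <f, φ_i>, with φ_0 = 1, φ_1 = x, φ_2 = x^2.
G =
  [2, 0, 2/3]
  [0, 2/3, 0]
  [2/3, 0, 2/5],
b = (-8/15, 2/3, -104/105).
Solving gives a_0 = 44/35, a_1 = 1, a_2 = -32/7, so
  g(x) = -32*x^2/7 + x + 44/35.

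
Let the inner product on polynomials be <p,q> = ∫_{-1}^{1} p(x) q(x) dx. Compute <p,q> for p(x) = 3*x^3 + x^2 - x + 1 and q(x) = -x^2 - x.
<p,q> = -8/5

Expand the product: p(x)·q(x) = -3*x^5 - 4*x^4 - x.
∫_{-1}^{1} of each monomial x^k gives [2/(k+1) if k even, 0 if k odd]. Integrating term-by-term (or equivalently evaluating the antiderivative F(x) = -x^6/2 - 4*x^5/5 - x^2/2 at the endpoints):
  F(1) − F(−1) = -9/5 − (-1/5) = -8/5.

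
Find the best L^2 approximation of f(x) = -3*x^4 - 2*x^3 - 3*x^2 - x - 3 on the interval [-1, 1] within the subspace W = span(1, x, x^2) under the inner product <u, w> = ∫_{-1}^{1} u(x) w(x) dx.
g(x) = -39*x^2/7 - 11*x/5 - 96/35

The best approximation g ∈ W is the orthogonal projection of f onto W. Writing g = a_0 + a_1 x + a_2 x^2, the coefficients solve the normal equations G · a = b where
  G_{ij} = <φ_i, φ_j> and b_i = <f, φ_i>, with φ_0 = 1, φ_1 = x, φ_2 = x^2.
G =
  [2, 0, 2/3]
  [0, 2/3, 0]
  [2/3, 0, 2/5],
b = (-46/5, -22/15, -142/35).
Solving gives a_0 = -96/35, a_1 = -11/5, a_2 = -39/7, so
  g(x) = -39*x^2/7 - 11*x/5 - 96/35.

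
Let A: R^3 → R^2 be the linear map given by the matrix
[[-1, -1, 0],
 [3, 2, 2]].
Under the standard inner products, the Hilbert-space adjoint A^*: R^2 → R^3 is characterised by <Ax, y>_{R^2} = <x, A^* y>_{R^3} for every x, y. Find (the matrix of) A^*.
A^* = A^T =
[[-1, 3],
 [-1, 2],
 [0, 2]]

For real matrices with standard dot products, the defining identity <Ax, y> = <x, A^* y> gives (Ax)^T y = x^T (A^*) y, i.e. x^T A^T y = x^T (A^*) y. Since this holds for all x, y, we must have A^* = A^T. Therefore
A^* =
[[-1, 3],
 [-1, 2],
 [0, 2]].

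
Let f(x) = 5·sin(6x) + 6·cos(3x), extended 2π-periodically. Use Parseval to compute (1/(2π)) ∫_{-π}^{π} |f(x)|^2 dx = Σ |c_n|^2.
Σ |c_n|^2 = 61/2

Expand |f|^2 and use orthogonality of {sin(nx), cos(mx)} on [-π, π]:
  ∫_{-π}^{π} sin(nx)^2 dx = π, ∫ cos(mx)^2 dx = π, and cross terms integrate to 0.
So ∫_{-π}^{π} f(x)^2 dx = 5^2 · π + 6^2 · π = (25 + 36)π.
Divide by 2π: (25 + 36)/2 = 61/2.
By Parseval, this equals Σ |c_n|^2.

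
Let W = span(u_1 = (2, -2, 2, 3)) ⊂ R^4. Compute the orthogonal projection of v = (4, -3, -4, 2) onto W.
proj_W(v) = (8/7, -8/7, 8/7, 12/7)

Set up U = [u_1 | ... | u_1] ∈ R^(4×1). The projector onto W = col(U) is P = U (U^T U)^(-1) U^T.
Compute U^T U =
  [21],
and U^T v = (12).
Solve U^T U · c = U^T v for the coefficients: c = (4/7). The projection is proj_W(v) = U c.
Check: (v - proj_W(v)) · u_1 = 0  (should be 0).
Result: proj_W(v) = (8/7, -8/7, 8/7, 12/7).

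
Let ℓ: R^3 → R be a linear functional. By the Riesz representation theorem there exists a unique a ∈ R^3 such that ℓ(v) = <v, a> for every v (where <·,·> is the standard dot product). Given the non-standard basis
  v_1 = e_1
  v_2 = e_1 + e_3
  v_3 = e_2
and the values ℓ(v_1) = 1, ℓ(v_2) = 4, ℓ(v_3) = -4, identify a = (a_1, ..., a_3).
a = (1, -4, 3)

Write a = (a_1, ..., a_3) in the standard basis. For each basis vector v_i, ℓ(v_i) = <v_i, a> is a linear equation in the a_j's. Collect the n equations into a matrix system V a = ℓ, where row i of V is v_i (expressed in the standard basis). Since V is invertible (lower-triangular with 1s on the diagonal, up to permutation), solve by back-substitution:
  V =
[[1, 0, 0],
 [1, 0, 1],
 [0, 1, 0]]
  V a = (1, 4, -4)
Solving gives a = (1, -4, 3).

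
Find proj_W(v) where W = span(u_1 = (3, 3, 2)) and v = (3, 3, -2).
proj_W(v) = (21/11, 21/11, 14/11)

Set up U = [u_1 | ... | u_1] ∈ R^(3×1). The projector onto W = col(U) is P = U (U^T U)^(-1) U^T.
Compute U^T U =
  [22],
and U^T v = (14).
Solve U^T U · c = U^T v for the coefficients: c = (7/11). The projection is proj_W(v) = U c.
Check: (v - proj_W(v)) · u_1 = 0  (should be 0).
Result: proj_W(v) = (21/11, 21/11, 14/11).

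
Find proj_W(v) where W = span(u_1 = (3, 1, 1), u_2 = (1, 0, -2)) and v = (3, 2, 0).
proj_W(v) = (89/27, 26/27, 4/27)

Set up U = [u_1 | ... | u_2] ∈ R^(3×2). The projector onto W = col(U) is P = U (U^T U)^(-1) U^T.
Compute U^T U =
  [11, 1]
  [1, 5],
and U^T v = (11, 3).
Solve U^T U · c = U^T v for the coefficients: c = (26/27, 11/27). The projection is proj_W(v) = U c.
Check: (v - proj_W(v)) · u_1 = 0  (should be 0).
Check: (v - proj_W(v)) · u_2 = 0  (should be 0).
Result: proj_W(v) = (89/27, 26/27, 4/27).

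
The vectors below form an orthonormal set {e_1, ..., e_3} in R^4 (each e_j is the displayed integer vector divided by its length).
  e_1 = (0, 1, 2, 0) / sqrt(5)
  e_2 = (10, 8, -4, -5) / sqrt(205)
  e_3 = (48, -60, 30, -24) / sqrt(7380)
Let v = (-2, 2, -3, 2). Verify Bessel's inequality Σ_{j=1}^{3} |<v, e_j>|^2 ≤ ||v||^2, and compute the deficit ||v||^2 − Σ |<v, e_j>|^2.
Σ |<v, e_j>|^2 = 101/5; ||v||^2 = 21; deficit = 4/5

Write each e_j = u_j / sqrt(<u_j, u_j>) where u_j is the displayed integer vector. Then <v, e_j> = <v, u_j> / sqrt(<u_j, u_j>), so |<v, e_j>|^2 = <v, u_j>^2 / <u_j, u_j>.
Coefficients: <v, e_1> = -4/sqrt(5), <v, e_2> = -2/sqrt(205), <v, e_3> = -354/sqrt(7380).
Square and sum: Σ |<v, e_j>|^2 = 101/5.
Compute ||v||^2 = v·v = 21.
Deficit = 21 − 101/5 = 4/5 ≥ 0, confirming Bessel's inequality. (The deficit equals ||v − Σ <v,e_j> e_j||^2, the squared distance from v to span{e_j}.)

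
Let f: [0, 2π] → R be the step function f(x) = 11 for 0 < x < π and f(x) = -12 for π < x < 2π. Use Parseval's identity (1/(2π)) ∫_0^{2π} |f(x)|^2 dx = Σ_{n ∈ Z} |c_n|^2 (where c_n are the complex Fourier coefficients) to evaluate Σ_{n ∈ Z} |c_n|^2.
Σ |c_n|^2 = 265/2

Parseval equates the L^2 energy of f (normalised by 1/(2π)) with the ℓ^2 sum of its Fourier coefficients: (1/(2π)) ∫_0^{2π} |f|^2 = Σ |c_n|^2.
Compute the left side: (1/(2π)) [∫_0^π 11^2 dx + ∫_π^{2π} (-12)^2 dx] = (1/(2π)) · (121π + 144π) = (121 + 144)/2 = 265/2.
So Σ_{n ∈ Z} |c_n|^2 = 265/2.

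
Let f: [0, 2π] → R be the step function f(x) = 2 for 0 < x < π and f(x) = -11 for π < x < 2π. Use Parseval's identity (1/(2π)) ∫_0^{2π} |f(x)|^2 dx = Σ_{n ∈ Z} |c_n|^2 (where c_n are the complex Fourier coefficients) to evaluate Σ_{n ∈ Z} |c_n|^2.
Σ |c_n|^2 = 125/2

Parseval equates the L^2 energy of f (normalised by 1/(2π)) with the ℓ^2 sum of its Fourier coefficients: (1/(2π)) ∫_0^{2π} |f|^2 = Σ |c_n|^2.
Compute the left side: (1/(2π)) [∫_0^π 2^2 dx + ∫_π^{2π} (-11)^2 dx] = (1/(2π)) · (4π + 121π) = (4 + 121)/2 = 125/2.
So Σ_{n ∈ Z} |c_n|^2 = 125/2.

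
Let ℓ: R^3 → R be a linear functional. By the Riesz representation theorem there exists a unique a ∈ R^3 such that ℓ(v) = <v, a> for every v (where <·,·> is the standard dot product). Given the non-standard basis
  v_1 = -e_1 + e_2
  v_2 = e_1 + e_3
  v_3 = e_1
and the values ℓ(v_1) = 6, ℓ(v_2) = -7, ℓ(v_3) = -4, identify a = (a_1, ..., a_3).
a = (-4, 2, -3)

Write a = (a_1, ..., a_3) in the standard basis. For each basis vector v_i, ℓ(v_i) = <v_i, a> is a linear equation in the a_j's. Collect the n equations into a matrix system V a = ℓ, where row i of V is v_i (expressed in the standard basis). Since V is invertible (lower-triangular with 1s on the diagonal, up to permutation), solve by back-substitution:
  V =
[[-1, 1, 0],
 [1, 0, 1],
 [1, 0, 0]]
  V a = (6, -7, -4)
Solving gives a = (-4, 2, -3).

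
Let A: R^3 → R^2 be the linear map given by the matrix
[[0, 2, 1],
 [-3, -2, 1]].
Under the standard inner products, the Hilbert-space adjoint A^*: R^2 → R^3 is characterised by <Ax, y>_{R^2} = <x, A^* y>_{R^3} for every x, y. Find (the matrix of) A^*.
A^* = A^T =
[[0, -3],
 [2, -2],
 [1, 1]]

For real matrices with standard dot products, the defining identity <Ax, y> = <x, A^* y> gives (Ax)^T y = x^T (A^*) y, i.e. x^T A^T y = x^T (A^*) y. Since this holds for all x, y, we must have A^* = A^T. Therefore
A^* =
[[0, -3],
 [2, -2],
 [1, 1]].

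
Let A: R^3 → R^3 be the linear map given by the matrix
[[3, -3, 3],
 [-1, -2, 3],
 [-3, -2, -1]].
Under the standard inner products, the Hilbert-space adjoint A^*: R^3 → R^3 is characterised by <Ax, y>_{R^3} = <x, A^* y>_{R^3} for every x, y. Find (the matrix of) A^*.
A^* = A^T =
[[3, -1, -3],
 [-3, -2, -2],
 [3, 3, -1]]

For real matrices with standard dot products, the defining identity <Ax, y> = <x, A^* y> gives (Ax)^T y = x^T (A^*) y, i.e. x^T A^T y = x^T (A^*) y. Since this holds for all x, y, we must have A^* = A^T. Therefore
A^* =
[[3, -1, -3],
 [-3, -2, -2],
 [3, 3, -1]].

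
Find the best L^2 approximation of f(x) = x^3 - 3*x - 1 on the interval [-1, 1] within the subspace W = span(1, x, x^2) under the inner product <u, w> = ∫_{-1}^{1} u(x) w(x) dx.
g(x) = -12*x/5 - 1

The best approximation g ∈ W is the orthogonal projection of f onto W. Writing g = a_0 + a_1 x + a_2 x^2, the coefficients solve the normal equations G · a = b where
  G_{ij} = <φ_i, φ_j> and b_i = <f, φ_i>, with φ_0 = 1, φ_1 = x, φ_2 = x^2.
G =
  [2, 0, 2/3]
  [0, 2/3, 0]
  [2/3, 0, 2/5],
b = (-2, -8/5, -2/3).
Solving gives a_0 = -1, a_1 = -12/5, a_2 = 0, so
  g(x) = -12*x/5 - 1.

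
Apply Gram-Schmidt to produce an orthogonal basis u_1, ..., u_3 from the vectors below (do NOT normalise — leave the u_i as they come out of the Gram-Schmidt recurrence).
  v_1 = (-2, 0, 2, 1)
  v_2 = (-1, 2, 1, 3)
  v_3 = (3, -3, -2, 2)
Orthogonal basis:
  u_1 = (-2, 0, 2, 1)
  u_2 = (5/9, 2, -5/9, 20/9)
  u_3 = (99/86, -140/43, -13/86, 112/43)

Apply the Gram-Schmidt recurrence
  u_1 = v_1
  u_i = v_i − Σ_{j<i} ((v_i · u_j) / (u_j · u_j)) · u_j.

Step by step this gives:
  u_1 = (-2, 0, 2, 1)
  u_2 = (5/9, 2, -5/9, 20/9)
  u_3 = (99/86, -140/43, -13/86, 112/43)

Orthogonality check:
  u_2 · u_1 = 0 (should be 0)
  u_3 · u_1 = 0 (should be 0)
  u_3 · u_2 = 0 (should be 0)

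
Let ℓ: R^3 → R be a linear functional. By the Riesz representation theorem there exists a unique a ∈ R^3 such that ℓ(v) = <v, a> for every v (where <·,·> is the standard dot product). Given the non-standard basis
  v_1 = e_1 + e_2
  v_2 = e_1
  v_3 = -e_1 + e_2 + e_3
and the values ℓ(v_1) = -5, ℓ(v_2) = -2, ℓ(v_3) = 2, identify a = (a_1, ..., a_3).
a = (-2, -3, 3)

Write a = (a_1, ..., a_3) in the standard basis. For each basis vector v_i, ℓ(v_i) = <v_i, a> is a linear equation in the a_j's. Collect the n equations into a matrix system V a = ℓ, where row i of V is v_i (expressed in the standard basis). Since V is invertible (lower-triangular with 1s on the diagonal, up to permutation), solve by back-substitution:
  V =
[[1, 1, 0],
 [1, 0, 0],
 [-1, 1, 1]]
  V a = (-5, -2, 2)
Solving gives a = (-2, -3, 3).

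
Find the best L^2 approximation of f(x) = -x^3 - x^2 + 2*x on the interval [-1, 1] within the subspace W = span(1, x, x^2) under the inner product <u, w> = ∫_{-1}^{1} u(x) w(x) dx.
g(x) = -x^2 + 7*x/5

The best approximation g ∈ W is the orthogonal projection of f onto W. Writing g = a_0 + a_1 x + a_2 x^2, the coefficients solve the normal equations G · a = b where
  G_{ij} = <φ_i, φ_j> and b_i = <f, φ_i>, with φ_0 = 1, φ_1 = x, φ_2 = x^2.
G =
  [2, 0, 2/3]
  [0, 2/3, 0]
  [2/3, 0, 2/5],
b = (-2/3, 14/15, -2/5).
Solving gives a_0 = 0, a_1 = 7/5, a_2 = -1, so
  g(x) = -x^2 + 7*x/5.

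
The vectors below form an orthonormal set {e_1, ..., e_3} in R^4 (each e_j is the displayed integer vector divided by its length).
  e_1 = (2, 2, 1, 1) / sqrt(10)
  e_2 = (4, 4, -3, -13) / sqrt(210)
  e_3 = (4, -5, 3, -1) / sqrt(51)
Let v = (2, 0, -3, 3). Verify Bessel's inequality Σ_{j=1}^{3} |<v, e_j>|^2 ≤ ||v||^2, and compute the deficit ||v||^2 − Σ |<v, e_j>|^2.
Σ |<v, e_j>|^2 = 502/119; ||v||^2 = 22; deficit = 2116/119

Write each e_j = u_j / sqrt(<u_j, u_j>) where u_j is the displayed integer vector. Then <v, e_j> = <v, u_j> / sqrt(<u_j, u_j>), so |<v, e_j>|^2 = <v, u_j>^2 / <u_j, u_j>.
Coefficients: <v, e_1> = 4/sqrt(10), <v, e_2> = -22/sqrt(210), <v, e_3> = -4/sqrt(51).
Square and sum: Σ |<v, e_j>|^2 = 502/119.
Compute ||v||^2 = v·v = 22.
Deficit = 22 − 502/119 = 2116/119 ≥ 0, confirming Bessel's inequality. (The deficit equals ||v − Σ <v,e_j> e_j||^2, the squared distance from v to span{e_j}.)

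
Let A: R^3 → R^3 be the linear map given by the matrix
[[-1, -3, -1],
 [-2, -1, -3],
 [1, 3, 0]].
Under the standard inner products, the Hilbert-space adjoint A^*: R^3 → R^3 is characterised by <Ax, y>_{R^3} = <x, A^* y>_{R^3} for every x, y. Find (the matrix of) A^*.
A^* = A^T =
[[-1, -2, 1],
 [-3, -1, 3],
 [-1, -3, 0]]

For real matrices with standard dot products, the defining identity <Ax, y> = <x, A^* y> gives (Ax)^T y = x^T (A^*) y, i.e. x^T A^T y = x^T (A^*) y. Since this holds for all x, y, we must have A^* = A^T. Therefore
A^* =
[[-1, -2, 1],
 [-3, -1, 3],
 [-1, -3, 0]].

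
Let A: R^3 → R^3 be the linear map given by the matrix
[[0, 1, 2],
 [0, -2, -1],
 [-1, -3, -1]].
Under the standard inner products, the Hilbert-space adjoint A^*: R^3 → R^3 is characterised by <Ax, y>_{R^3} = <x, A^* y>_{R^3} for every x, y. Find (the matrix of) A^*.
A^* = A^T =
[[0, 0, -1],
 [1, -2, -3],
 [2, -1, -1]]

For real matrices with standard dot products, the defining identity <Ax, y> = <x, A^* y> gives (Ax)^T y = x^T (A^*) y, i.e. x^T A^T y = x^T (A^*) y. Since this holds for all x, y, we must have A^* = A^T. Therefore
A^* =
[[0, 0, -1],
 [1, -2, -3],
 [2, -1, -1]].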